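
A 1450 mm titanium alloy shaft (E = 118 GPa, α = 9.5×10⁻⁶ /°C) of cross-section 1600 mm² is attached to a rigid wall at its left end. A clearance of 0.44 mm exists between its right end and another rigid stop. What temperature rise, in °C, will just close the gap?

The gap closes when αΔT L = 0.44 mm, since the shaft is still unstressed at that instant.
So ΔT = g/(αL) = 0.44/(9.5×10⁻⁶ × 1450) = 31.94 °C.

ΔT ≈ 31.9 °C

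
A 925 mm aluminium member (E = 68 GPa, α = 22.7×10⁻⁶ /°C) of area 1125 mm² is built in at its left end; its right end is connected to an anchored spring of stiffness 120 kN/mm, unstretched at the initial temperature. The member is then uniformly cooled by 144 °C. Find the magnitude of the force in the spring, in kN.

P ≈ 148 kN

Free thermal contraction: δ_free = αΔT L = 22.7×10⁻⁶ × 144 × 925 = 3.024 mm.
Let P be the tensile force in the spring. The member extends elastically by PL/(AE) and the spring stretches by P/k; together these equal δ_free.
So P = δ_free / [L/(AE) + 1/k] = 3.024 / [ 925/(1125×68×10³) + 1/(120×10³) ].
P = 3.024 / 2.042×10⁻⁵ = 148000 N.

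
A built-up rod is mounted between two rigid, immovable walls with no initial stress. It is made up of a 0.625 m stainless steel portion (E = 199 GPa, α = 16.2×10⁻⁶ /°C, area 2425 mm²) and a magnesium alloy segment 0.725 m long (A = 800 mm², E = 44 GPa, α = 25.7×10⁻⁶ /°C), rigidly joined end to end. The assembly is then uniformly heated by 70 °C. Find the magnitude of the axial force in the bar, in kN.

P ≈ 92 kN (compressive)

If the supports were absent, the total length change would be Σ αᵢΔT Lᵢ = 16.2×10⁻⁶×70×625 + 25.7×10⁻⁶×70×725 = 2.013 mm.
The rigid supports impose zero overall length change; the single axial force P common to all segments must satisfy P Σ Lᵢ/(AᵢEᵢ) = δ_free.
Σ Lᵢ/(AᵢEᵢ) = 625/(2425×199×10³) + 725/(800×44×10³) = 2.189×10⁻⁵ mm/N.
Hence P = δ_free / Σ(L/AE) = 2.013/2.189×10⁻⁵ = 91.95 kN (compressive).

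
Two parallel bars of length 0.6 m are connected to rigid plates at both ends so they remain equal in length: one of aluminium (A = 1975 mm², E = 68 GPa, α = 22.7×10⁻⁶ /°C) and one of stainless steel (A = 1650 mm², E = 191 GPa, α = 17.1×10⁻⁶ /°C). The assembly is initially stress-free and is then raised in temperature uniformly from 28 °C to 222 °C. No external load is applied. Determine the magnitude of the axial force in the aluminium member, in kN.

P ≈ 102 kN (compressive in the aluminium)

Both members must finish at the same length. With the larger α, the aluminium tends to over-expand; the plates restrain it, putting the aluminium in compression and the stainless steel in tension. With no external load the two internal forces are equal and opposite, magnitude P.
Compatibility of the two members (thermal + elastic change equal): (α₁ − α₂)ΔT = P·[1/(A₁E₁) + 1/(A₂E₂)].
|α₁ − α₂|·ΔT = 5.6×10⁻⁶ × 194 = 0.001086.
1/(A₁E₁) + 1/(A₂E₂) = 1/(1975×68×10³) + 1/(1650×191×10³) = 1.062×10⁻⁸ N⁻¹.
P = 0.001086 / 1.062×10⁻⁸ = 102300 N = 102.3 kN.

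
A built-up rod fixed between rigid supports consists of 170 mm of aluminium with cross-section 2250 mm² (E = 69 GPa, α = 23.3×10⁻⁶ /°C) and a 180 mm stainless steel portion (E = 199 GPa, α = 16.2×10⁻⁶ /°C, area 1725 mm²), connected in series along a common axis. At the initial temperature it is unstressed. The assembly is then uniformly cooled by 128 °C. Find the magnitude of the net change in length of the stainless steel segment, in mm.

|ΔL| ≈ 0.0882 mm

If the supports were absent, the total length change would be Σ αᵢΔT Lᵢ = 23.3×10⁻⁶×128×170 + 16.2×10⁻⁶×128×180 = 0.8803 mm.
Since the ends are fixed, an axial force P builds up, equal in every segment, with P · Σ Lᵢ/(AᵢEᵢ) = δ_free.
Σ Lᵢ/(AᵢEᵢ) = 170/(2250×69×10³) + 180/(1725×199×10³) = 1.619×10⁻⁶ mm/N.
P = 0.8803 / 1.619×10⁻⁶ = 543600 N = 543.6 kN, tensile.
For the stainless steel segment, free thermal change = 16.2×10⁻⁶×128×180 = 0.3732 mm and elastic change from P = 543600×180/(1725×199×10³) = 0.285 mm; these oppose, so the net change is 0.0882 mm (segment shortens).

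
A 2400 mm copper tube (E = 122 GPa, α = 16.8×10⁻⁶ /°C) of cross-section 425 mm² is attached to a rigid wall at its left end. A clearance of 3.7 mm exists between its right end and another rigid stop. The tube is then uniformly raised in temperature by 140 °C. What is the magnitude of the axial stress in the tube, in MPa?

Free thermal elongation = αΔT L = 16.8×10⁻⁶ × 140 × 2400 = 5.645 mm.
After closing the 3.7 mm clearance, 5.645 − 3.7 = 1.945 mm of expansion remains to be suppressed by the wall.
So σ = E(δ_free − g)/L = 122×10³ × 1.945/2400 = 98.86 MPa.

σ ≈ 98.9 MPa (compressive)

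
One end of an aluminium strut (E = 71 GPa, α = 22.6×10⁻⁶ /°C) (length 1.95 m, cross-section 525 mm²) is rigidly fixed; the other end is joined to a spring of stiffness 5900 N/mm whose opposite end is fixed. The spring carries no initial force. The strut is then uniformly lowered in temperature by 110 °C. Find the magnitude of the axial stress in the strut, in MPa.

If the spring were absent the strut would shorten by αΔT L = 22.6×10⁻⁶ × 110 × 1950 = 4.848 mm.
With a force P in the spring, the elastic change of the strut is PL/(AE) and that of the spring is P/k; compatibility requires their sum to equal δ_free.
P [ L/(AE) + 1/k ] = δ_free → P [ 1950/(525×71×10³) + 1/(5900) ] = 4.848.
P = 4.848 / 0.0002218 = 21860 N.
σ = P/A = 21860/525 = 41.63 MPa.

σ ≈ 41.6 MPa (tensile)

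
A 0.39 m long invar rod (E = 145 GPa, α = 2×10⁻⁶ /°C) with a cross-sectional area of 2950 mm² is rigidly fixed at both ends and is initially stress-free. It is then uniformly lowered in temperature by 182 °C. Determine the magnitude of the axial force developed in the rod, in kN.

The ends cannot move, so σ = EαΔT = 145×10³ × 2×10⁻⁶ × 182 = 52.78 MPa.
Then P = σA = 52.78 × 2950 mm² = 155.7 kN, tensile.

P ≈ 156 kN (tensile)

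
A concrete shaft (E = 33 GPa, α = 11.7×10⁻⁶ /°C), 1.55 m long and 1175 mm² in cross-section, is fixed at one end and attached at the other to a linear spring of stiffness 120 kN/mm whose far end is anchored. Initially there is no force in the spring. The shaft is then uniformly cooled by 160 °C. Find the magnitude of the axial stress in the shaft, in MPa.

σ ≈ 51.1 MPa (tensile)

Free thermal contraction: δ_free = αΔT L = 11.7×10⁻⁶ × 160 × 1550 = 2.902 mm.
With a force P in the spring, the elastic change of the shaft is PL/(AE) and that of the spring is P/k; compatibility requires their sum to equal δ_free.
P [ L/(AE) + 1/k ] = δ_free → P [ 1550/(1175×33×10³) + 1/(120×10³) ] = 2.902.
P = 2.902 / 4.831×10⁻⁵ = 60070 N.
σ = P/A = 60070/1175 = 51.12 MPa.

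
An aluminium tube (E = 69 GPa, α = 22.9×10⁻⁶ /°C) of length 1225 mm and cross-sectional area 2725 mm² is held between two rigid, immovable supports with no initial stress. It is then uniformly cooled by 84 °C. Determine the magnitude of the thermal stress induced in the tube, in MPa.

Because both ends are immovable the net strain is zero, and the suppressed thermal strain is αΔT = 22.9×10⁻⁶ × 84 = 1923.6×10⁻⁶.
Hence σ = E·αΔT = 69×10³ × 1923.6×10⁻⁶ = 132.7 MPa, tensile.

σ ≈ 133 MPa (tensile)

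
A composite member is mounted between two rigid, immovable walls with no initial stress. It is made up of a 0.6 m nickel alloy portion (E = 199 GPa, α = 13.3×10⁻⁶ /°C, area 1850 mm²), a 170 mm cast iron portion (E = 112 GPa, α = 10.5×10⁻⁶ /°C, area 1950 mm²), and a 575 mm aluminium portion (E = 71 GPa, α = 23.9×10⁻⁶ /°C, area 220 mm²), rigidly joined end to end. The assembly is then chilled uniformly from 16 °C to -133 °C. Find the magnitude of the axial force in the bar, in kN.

P ≈ 89.3 kN (tensile)

With the walls removed the bar would change length by δ_free = Σ αᵢΔT Lᵢ = 13.3×10⁻⁶×149×600 + 10.5×10⁻⁶×149×170 + 23.9×10⁻⁶×149×575 = 3.503 mm.
The rigid supports impose zero overall length change; the single axial force P common to all segments must satisfy P Σ Lᵢ/(AᵢEᵢ) = δ_free.
Σ Lᵢ/(AᵢEᵢ) = 600/(1850×199×10³) + 170/(1950×112×10³) + 575/(220×71×10³) = 3.922×10⁻⁵ mm/N.
P = 3.503 / 3.922×10⁻⁵ = 89310 N = 89.31 kN, tensile.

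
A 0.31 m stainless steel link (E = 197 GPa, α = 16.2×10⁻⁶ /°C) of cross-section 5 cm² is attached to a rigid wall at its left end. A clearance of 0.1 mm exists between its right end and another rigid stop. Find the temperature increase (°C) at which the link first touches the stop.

ΔT ≈ 19.9 °C

Contact occurs when the free expansion equals the gap: αΔT L = 0.1 mm.
ΔT = 0.1 / (16.2×10⁻⁶ × 310) = 19.91 °C.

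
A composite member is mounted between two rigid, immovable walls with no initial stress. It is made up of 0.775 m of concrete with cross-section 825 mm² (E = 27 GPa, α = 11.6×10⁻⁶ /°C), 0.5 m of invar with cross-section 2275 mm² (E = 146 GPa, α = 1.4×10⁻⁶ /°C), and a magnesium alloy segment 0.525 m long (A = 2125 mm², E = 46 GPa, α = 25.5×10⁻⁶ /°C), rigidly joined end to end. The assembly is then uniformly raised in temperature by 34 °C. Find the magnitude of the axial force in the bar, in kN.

P ≈ 18.8 kN (compressive)

If the supports were absent, the total length change would be Σ αᵢΔT Lᵢ = 11.6×10⁻⁶×34×775 + 1.4×10⁻⁶×34×500 + 25.5×10⁻⁶×34×525 = 0.7846 mm.
The walls prevent any net length change, so an axial force P (same in every segment) develops. Compatibility: P · Σ Lᵢ/(AᵢEᵢ) = δ_free.
Σ Lᵢ/(AᵢEᵢ) = 775/(825×27×10³) + 500/(2275×146×10³) + 525/(2125×46×10³) = 4.167×10⁻⁵ mm/N.
Hence P = δ_free / Σ(L/AE) = 0.7846/4.167×10⁻⁵ = 18.83 kN (compressive).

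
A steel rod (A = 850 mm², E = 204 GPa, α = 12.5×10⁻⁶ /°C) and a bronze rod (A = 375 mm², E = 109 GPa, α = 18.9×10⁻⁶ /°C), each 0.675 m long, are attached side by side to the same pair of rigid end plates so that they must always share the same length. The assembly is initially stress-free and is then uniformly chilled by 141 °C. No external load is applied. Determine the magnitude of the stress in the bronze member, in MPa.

Both members must finish at the same length. With the larger α, the bronze tends to over-contract; the plates restrain it, putting the bronze in tension and the steel in compression. With no external load the two internal forces are equal and opposite, magnitude P.
Setting the final lengths equal and cancelling L: (α₁ − α₂)ΔT = P/(A₁E₁) + P/(A₂E₂).
|α₁ − α₂|·ΔT = 6.4×10⁻⁶ × 141 = 0.0009024.
1/(A₁E₁) + 1/(A₂E₂) = 1/(850×204×10³) + 1/(375×109×10³) = 3.023×10⁻⁸ N⁻¹.
P = 0.0009024 / 3.023×10⁻⁸ = 29850 N = 29.85 kN.
σ_{bronze} = P/A₂ = 29850/375 = 79.6 MPa, tensile.

σ ≈ 79.6 MPa (tensile)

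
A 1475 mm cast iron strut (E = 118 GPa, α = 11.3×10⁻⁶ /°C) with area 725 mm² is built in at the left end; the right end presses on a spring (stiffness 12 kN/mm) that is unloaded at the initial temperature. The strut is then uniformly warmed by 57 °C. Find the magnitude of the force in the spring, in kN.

P ≈ 9.45 kN

The unrestrained thermal change is αΔT L = 11.3×10⁻⁶ × 57 × 1475 = 0.95 mm.
With a force P in the spring, the elastic change of the strut is PL/(AE) and that of the spring is P/k; compatibility requires their sum to equal δ_free.
So P = δ_free / [L/(AE) + 1/k] = 0.95 / [ 1475/(725×118×10³) + 1/(12×10³) ].
P = 0.95 / 0.0001006 = 9446 N.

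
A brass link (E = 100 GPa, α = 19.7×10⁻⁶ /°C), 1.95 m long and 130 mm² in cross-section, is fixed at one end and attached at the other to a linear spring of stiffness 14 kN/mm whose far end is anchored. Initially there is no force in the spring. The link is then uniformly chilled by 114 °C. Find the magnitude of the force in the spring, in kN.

P ≈ 19.8 kN

If the spring were absent the link would shorten by αΔT L = 19.7×10⁻⁶ × 114 × 1950 = 4.379 mm.
Let P be the tensile force in the spring. The link extends elastically by PL/(AE) and the spring stretches by P/k; together these equal δ_free.
So P = δ_free / [L/(AE) + 1/k] = 4.379 / [ 1950/(130×100×10³) + 1/(14×10³) ].
P = 4.379 / 0.0002214 = 19780 N.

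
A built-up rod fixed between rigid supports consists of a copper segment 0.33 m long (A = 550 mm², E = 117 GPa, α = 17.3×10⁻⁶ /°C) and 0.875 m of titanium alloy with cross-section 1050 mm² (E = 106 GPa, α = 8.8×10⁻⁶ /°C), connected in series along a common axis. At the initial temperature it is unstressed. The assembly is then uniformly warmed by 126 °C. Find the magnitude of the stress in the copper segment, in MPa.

If the supports were absent, the total length change would be Σ αᵢΔT Lᵢ = 17.3×10⁻⁶×126×330 + 8.8×10⁻⁶×126×875 = 1.69 mm.
Since the ends are fixed, an axial force P builds up, equal in every segment, with P · Σ Lᵢ/(AᵢEᵢ) = δ_free.
Σ Lᵢ/(AᵢEᵢ) = 330/(550×117×10³) + 875/(1050×106×10³) = 1.299×10⁻⁵ mm/N.
So P = 1.69 / 1.299×10⁻⁵ = 130.1 kN, compressive.
σ_{copper} = P / A = 130100 / 550 = 236.5 MPa.

σ ≈ 236 MPa (compressive)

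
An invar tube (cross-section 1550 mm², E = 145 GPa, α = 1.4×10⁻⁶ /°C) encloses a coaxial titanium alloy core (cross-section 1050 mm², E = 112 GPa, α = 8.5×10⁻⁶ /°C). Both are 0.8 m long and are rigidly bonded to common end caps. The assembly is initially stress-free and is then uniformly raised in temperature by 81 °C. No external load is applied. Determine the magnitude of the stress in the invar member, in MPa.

σ ≈ 28.6 MPa (tensile)

The titanium alloy has the larger α, so on heating it would change length more than the invar if both were free. The rigid plates force a common final length, so the titanium alloy is put into compression and the invar into tension, with equal and opposite forces P (no external load).
Setting the final lengths equal and cancelling L: (α₁ − α₂)ΔT = P/(A₁E₁) + P/(A₂E₂).
|α₁ − α₂|·ΔT = 7.1×10⁻⁶ × 81 = 0.0005751.
1/(A₁E₁) + 1/(A₂E₂) = 1/(1550×145×10³) + 1/(1050×112×10³) = 1.295×10⁻⁸ N⁻¹.
So P = 0.0005751 / 1.295×10⁻⁸ = 44.4 kN.
σ_{invar} = P/A₁ = 44400/1550 = 28.64 MPa, tensile.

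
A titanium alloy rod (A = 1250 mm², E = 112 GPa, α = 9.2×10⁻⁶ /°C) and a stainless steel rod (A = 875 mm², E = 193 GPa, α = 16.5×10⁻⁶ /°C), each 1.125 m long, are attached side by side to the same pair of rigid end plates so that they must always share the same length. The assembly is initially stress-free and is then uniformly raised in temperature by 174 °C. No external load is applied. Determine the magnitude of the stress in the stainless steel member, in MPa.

The stainless steel has the larger α, so on heating it would change length more than the titanium alloy if both were free. The rigid plates force a common final length, so the stainless steel is put into compression and the titanium alloy into tension, with equal and opposite forces P (no external load).
Compatibility of the two members (thermal + elastic change equal): (α₁ − α₂)ΔT = P·[1/(A₁E₁) + 1/(A₂E₂)].
|α₁ − α₂|·ΔT = 7.3×10⁻⁶ × 174 = 0.00127.
1/(A₁E₁) + 1/(A₂E₂) = 1/(1250×112×10³) + 1/(875×193×10³) = 1.306×10⁻⁸ N⁻¹.
So P = 0.00127 / 1.306×10⁻⁸ = 97.23 kN.
σ_{stainless steel} = P/A₂ = 97230/875 = 111.1 MPa, compressive.

σ ≈ 111 MPa (compressive)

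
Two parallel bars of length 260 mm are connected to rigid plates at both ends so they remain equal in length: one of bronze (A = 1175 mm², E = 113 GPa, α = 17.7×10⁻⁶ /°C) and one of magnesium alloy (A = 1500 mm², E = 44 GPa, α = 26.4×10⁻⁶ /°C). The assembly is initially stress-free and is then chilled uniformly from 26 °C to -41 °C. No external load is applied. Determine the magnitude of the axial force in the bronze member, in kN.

Equilibrium of a rigid end plate with no external load gives equal and opposite internal forces ±P in the two members. Since α_{magnesium alloy} > α_{bronze}, cooling drives the magnesium alloy into tension and the bronze into compression.
Setting the final lengths equal and cancelling L: (α₁ − α₂)ΔT = P/(A₁E₁) + P/(A₂E₂).
|α₁ − α₂|·ΔT = 8.7×10⁻⁶ × 67 = 0.0005829.
1/(A₁E₁) + 1/(A₂E₂) = 1/(1175×113×10³) + 1/(1500×44×10³) = 2.268×10⁻⁸ N⁻¹.
P = 0.0005829 / 2.268×10⁻⁸ = 25700 N = 25.7 kN.

P ≈ 25.7 kN (compressive in the bronze)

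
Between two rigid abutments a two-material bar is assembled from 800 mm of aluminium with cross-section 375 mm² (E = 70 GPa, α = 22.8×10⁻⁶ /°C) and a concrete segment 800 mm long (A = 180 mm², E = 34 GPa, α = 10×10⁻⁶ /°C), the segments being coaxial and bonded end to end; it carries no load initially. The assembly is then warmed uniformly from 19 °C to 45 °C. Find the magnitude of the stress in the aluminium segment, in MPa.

If the supports were absent, the total length change would be Σ αᵢΔT Lᵢ = 22.8×10⁻⁶×26×800 + 10×10⁻⁶×26×800 = 0.6822 mm.
The rigid supports impose zero overall length change; the single axial force P common to all segments must satisfy P Σ Lᵢ/(AᵢEᵢ) = δ_free.
Σ Lᵢ/(AᵢEᵢ) = 800/(375×70×10³) + 800/(180×34×10³) = 0.0001612 mm/N.
So P = 0.6822 / 0.0001612 = 4.232 kN, compressive.
σ_{aluminium} = P / A = 4232 / 375 = 11.29 MPa.

σ ≈ 11.3 MPa (compressive)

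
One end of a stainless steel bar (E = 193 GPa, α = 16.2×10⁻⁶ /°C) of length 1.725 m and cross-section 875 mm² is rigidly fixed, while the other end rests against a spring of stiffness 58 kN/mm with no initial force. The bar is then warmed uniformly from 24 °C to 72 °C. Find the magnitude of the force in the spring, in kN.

The unrestrained thermal change is αΔT L = 16.2×10⁻⁶ × 48 × 1725 = 1.341 mm.
With a force P in the spring, the elastic change of the bar is PL/(AE) and that of the spring is P/k; compatibility requires their sum to equal δ_free.
So P = δ_free / [L/(AE) + 1/k] = 1.341 / [ 1725/(875×193×10³) + 1/(58×10³) ].
P = 1.341 / 2.746×10⁻⁵ = 48850 N.

P ≈ 48.9 kN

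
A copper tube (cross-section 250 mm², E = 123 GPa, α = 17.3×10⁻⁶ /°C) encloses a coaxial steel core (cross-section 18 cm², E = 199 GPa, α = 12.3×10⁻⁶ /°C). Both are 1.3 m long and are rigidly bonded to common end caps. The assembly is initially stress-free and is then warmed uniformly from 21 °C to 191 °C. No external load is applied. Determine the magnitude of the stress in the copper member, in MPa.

The copper has the larger α, so on heating it would change length more than the steel if both were free. The rigid plates force a common final length, so the copper is put into compression and the steel into tension, with equal and opposite forces P (no external load).
Compatibility of the two members (thermal + elastic change equal): (α₁ − α₂)ΔT = P·[1/(A₁E₁) + 1/(A₂E₂)].
|α₁ − α₂|·ΔT = 5×10⁻⁶ × 170 = 0.00085.
1/(A₁E₁) + 1/(A₂E₂) = 1/(250×123×10³) + 1/(1800×199×10³) = 3.531×10⁻⁸ N⁻¹.
So P = 0.00085 / 3.531×10⁻⁸ = 24.07 kN.
σ_{copper} = P/A₁ = 24070/250 = 96.28 MPa, compressive.

σ ≈ 96.3 MPa (compressive)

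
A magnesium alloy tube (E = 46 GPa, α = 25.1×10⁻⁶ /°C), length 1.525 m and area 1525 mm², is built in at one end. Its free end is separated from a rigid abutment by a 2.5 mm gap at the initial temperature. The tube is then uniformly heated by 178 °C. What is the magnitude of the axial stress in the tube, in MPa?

Unrestrained expansion: δ_free = αΔT L = 25.1×10⁻⁶ × 178 × 1525 = 6.813 mm.
The gap closes (δ_free > 2.5 mm) and the wall then resists a further 6.813 − 2.5 = 4.313 mm of expansion.
Compatibility: PL/(AE) = 4.313 mm, so σ = P/A = E × (4.313/1525) = 130.1 MPa.

σ ≈ 130 MPa (compressive)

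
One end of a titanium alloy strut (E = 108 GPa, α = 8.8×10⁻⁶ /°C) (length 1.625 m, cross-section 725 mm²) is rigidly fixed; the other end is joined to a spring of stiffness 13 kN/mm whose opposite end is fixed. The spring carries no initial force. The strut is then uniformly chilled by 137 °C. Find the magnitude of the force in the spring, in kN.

If the spring were absent the strut would shorten by αΔT L = 8.8×10⁻⁶ × 137 × 1625 = 1.959 mm.
Let P be the tensile force in the spring. The strut extends elastically by PL/(AE) and the spring stretches by P/k; together these equal δ_free.
So P = δ_free / [L/(AE) + 1/k] = 1.959 / [ 1625/(725×108×10³) + 1/(13×10³) ].
P = 1.959 / 9.768×10⁻⁵ = 20060 N.

P ≈ 20.1 kN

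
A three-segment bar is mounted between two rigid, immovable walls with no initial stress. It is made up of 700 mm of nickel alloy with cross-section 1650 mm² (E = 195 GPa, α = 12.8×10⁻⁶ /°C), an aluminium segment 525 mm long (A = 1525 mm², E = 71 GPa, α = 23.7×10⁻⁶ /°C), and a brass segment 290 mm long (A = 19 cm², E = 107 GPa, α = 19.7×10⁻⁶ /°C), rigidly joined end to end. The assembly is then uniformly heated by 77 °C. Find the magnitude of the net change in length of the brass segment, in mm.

|ΔL| ≈ 0.0875 mm

If the supports were absent, the total length change would be Σ αᵢΔT Lᵢ = 12.8×10⁻⁶×77×700 + 23.7×10⁻⁶×77×525 + 19.7×10⁻⁶×77×290 = 2.088 mm.
The rigid supports impose zero overall length change; the single axial force P common to all segments must satisfy P Σ Lᵢ/(AᵢEᵢ) = δ_free.
Σ Lᵢ/(AᵢEᵢ) = 700/(1650×195×10³) + 525/(1525×71×10³) + 290/(1900×107×10³) = 8.451×10⁻⁶ mm/N.
So P = 2.088 / 8.451×10⁻⁶ = 247.1 kN, compressive.
For the brass segment, free thermal change = 19.7×10⁻⁶×77×290 = 0.4399 mm and elastic change from P = 247100×290/(1900×107×10³) = 0.3524 mm; these oppose, so the net change is 0.0875 mm (segment lengthens).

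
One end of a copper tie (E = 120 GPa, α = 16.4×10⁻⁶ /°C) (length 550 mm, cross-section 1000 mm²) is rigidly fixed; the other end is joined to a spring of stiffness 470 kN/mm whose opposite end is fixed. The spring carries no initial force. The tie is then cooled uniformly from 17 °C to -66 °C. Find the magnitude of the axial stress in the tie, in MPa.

σ ≈ 112 MPa (tensile)

The unrestrained thermal change is αΔT L = 16.4×10⁻⁶ × 83 × 550 = 0.7487 mm.
Let P be the tensile force in the spring. The tie extends elastically by PL/(AE) and the spring stretches by P/k; together these equal δ_free.
P [ L/(AE) + 1/k ] = δ_free → P [ 550/(1000×120×10³) + 1/(470×10³) ] = 0.7487.
P = 0.7487 / 6.711×10⁻⁶ = 111600 N.
σ = P/A = 111600/1000 = 111.6 MPa.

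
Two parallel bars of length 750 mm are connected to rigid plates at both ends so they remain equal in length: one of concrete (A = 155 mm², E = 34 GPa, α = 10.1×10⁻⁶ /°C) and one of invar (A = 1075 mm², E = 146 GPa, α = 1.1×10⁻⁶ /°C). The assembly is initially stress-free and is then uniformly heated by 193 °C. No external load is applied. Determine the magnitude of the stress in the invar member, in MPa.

σ ≈ 8.24 MPa (tensile)

Both members must finish at the same length. With the larger α, the concrete tends to over-expand; the plates restrain it, putting the concrete in compression and the invar in tension. With no external load the two internal forces are equal and opposite, magnitude P.
Equating the net (thermal + elastic) strains gives |α₁ − α₂|·ΔT = P·[1/(A₁E₁) + 1/(A₂E₂)].
|α₁ − α₂|·ΔT = 9×10⁻⁶ × 193 = 0.001737.
1/(A₁E₁) + 1/(A₂E₂) = 1/(155×34×10³) + 1/(1075×146×10³) = 1.961×10⁻⁷ N⁻¹.
So P = 0.001737 / 1.961×10⁻⁷ = 8.857 kN.
σ_{invar} = P/A₂ = 8857/1075 = 8.239 MPa, tensile.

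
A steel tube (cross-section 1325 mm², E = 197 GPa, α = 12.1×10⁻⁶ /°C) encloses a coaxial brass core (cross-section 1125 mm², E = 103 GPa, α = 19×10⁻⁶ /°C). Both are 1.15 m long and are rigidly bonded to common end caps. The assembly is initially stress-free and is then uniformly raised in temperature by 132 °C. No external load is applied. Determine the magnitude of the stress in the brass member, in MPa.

The brass has the larger α, so on heating it would change length more than the steel if both were free. The rigid plates force a common final length, so the brass is put into compression and the steel into tension, with equal and opposite forces P (no external load).
Equating the net (thermal + elastic) strains gives |α₁ − α₂|·ΔT = P·[1/(A₁E₁) + 1/(A₂E₂)].
|α₁ − α₂|·ΔT = 6.9×10⁻⁶ × 132 = 0.0009108.
1/(A₁E₁) + 1/(A₂E₂) = 1/(1325×197×10³) + 1/(1125×103×10³) = 1.246×10⁻⁸ N⁻¹.
P = 0.0009108 / 1.246×10⁻⁸ = 73090 N = 73.09 kN.
σ_{brass} = P/A₂ = 73090/1125 = 64.97 MPa, compressive.

σ ≈ 65 MPa (compressive)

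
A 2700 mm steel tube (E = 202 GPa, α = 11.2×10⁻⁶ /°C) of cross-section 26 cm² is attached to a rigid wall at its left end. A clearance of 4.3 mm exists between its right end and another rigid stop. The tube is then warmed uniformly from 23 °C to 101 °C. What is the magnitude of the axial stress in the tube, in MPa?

If the wall were absent the tube would grow by αΔT L = 11.2×10⁻⁶ × 78 × 2700 = 2.359 mm.
Since δ_free = 2.36 mm is less than the 4.3 mm gap, the tube never touches the wall. No axial force develops.

σ ≈ 0 MPa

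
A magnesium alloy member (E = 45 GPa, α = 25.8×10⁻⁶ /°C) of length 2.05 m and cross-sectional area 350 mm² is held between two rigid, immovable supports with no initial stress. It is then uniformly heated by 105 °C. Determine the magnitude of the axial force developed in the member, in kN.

P ≈ 42.7 kN (compressive)

The ends cannot move, so σ = EαΔT = 45×10³ × 25.8×10⁻⁶ × 105 = 121.9 MPa.
P = AEαΔT = 350 × 45×10³ × 25.8×10⁻⁶ × 105 = 42.67 kN (compressive).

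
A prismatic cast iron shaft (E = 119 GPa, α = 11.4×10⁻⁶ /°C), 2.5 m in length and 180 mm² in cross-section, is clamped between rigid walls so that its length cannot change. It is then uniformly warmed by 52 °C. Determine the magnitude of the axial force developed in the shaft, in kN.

With zero net strain, σ = E·αΔT = 119 GPa × 11.4×10⁻⁶ × 52 = 70.54 MPa.
Then P = σA = 70.54 × 180 mm² = 12.7 kN, compressive.

P ≈ 12.7 kN (compressive)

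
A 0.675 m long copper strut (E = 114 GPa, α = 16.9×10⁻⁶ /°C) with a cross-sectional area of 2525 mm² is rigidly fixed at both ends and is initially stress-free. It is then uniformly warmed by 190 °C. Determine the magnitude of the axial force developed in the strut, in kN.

With zero net strain, σ = E·αΔT = 114 GPa × 16.9×10⁻⁶ × 190 = 366.1 MPa.
Axial force P = σA = 366.1 × 2525 = 924300 N = 924.3 kN, compressive.

P ≈ 924 kN (compressive)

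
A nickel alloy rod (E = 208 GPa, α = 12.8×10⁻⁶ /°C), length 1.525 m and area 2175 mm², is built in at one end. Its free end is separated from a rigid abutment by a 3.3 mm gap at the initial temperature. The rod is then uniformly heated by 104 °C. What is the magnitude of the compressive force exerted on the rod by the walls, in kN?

P ≈ 0 kN

Unrestrained expansion: δ_free = αΔT L = 12.8×10⁻⁶ × 104 × 1525 = 2.03 mm.
This is smaller than the 3.3 mm clearance, so the rod expands freely without reaching the stop — the stress is zero.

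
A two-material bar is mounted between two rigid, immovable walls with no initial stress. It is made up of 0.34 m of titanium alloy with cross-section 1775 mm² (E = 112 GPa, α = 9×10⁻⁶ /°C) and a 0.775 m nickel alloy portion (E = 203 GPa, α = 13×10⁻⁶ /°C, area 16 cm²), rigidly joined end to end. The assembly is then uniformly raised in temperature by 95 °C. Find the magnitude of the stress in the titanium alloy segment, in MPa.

σ ≈ 172 MPa (compressive)

With the walls removed the bar would change length by δ_free = Σ αᵢΔT Lᵢ = 9×10⁻⁶×95×340 + 13×10⁻⁶×95×775 = 1.248 mm.
The walls prevent any net length change, so an axial force P (same in every segment) develops. Compatibility: P · Σ Lᵢ/(AᵢEᵢ) = δ_free.
The series flexibility is Σ Lᵢ/(AᵢEᵢ) = 340/(1775×112×10³) + 775/(1600×203×10³) = 4.096×10⁻⁶ mm/N.
So P = 1.248 / 4.096×10⁻⁶ = 304.6 kN, compressive.
σ_{titanium alloy} = P / A = 304600 / 1775 = 171.6 MPa.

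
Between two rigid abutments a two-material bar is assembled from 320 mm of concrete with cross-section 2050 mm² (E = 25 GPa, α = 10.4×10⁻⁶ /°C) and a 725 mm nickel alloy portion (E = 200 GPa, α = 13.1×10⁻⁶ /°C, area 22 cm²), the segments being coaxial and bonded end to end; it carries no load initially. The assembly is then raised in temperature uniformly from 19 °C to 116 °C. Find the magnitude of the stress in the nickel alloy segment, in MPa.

σ ≈ 71.7 MPa (compressive)

If the supports were absent, the total length change would be Σ αᵢΔT Lᵢ = 10.4×10⁻⁶×97×320 + 13.1×10⁻⁶×97×725 = 1.244 mm.
The walls prevent any net length change, so an axial force P (same in every segment) develops. Compatibility: P · Σ Lᵢ/(AᵢEᵢ) = δ_free.
The series flexibility is Σ Lᵢ/(AᵢEᵢ) = 320/(2050×25×10³) + 725/(2200×200×10³) = 7.892×10⁻⁶ mm/N.
So P = 1.244 / 7.892×10⁻⁶ = 157.6 kN, compressive.
σ_{nickel alloy} = P / A = 157600 / 2200 = 71.66 MPa.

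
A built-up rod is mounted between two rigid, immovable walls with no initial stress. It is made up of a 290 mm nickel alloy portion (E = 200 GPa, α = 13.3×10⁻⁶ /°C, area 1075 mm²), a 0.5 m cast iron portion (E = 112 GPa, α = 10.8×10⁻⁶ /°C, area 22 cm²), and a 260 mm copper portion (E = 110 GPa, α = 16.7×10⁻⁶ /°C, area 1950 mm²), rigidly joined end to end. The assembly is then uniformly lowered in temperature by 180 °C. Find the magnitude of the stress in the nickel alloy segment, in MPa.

σ ≈ 496 MPa (tensile)

With the walls removed the bar would change length by δ_free = Σ αᵢΔT Lᵢ = 13.3×10⁻⁶×180×290 + 10.8×10⁻⁶×180×500 + 16.7×10⁻⁶×180×260 = 2.448 mm.
The walls prevent any net length change, so an axial force P (same in every segment) develops. Compatibility: P · Σ Lᵢ/(AᵢEᵢ) = δ_free.
The series flexibility is Σ Lᵢ/(AᵢEᵢ) = 290/(1075×200×10³) + 500/(2200×112×10³) + 260/(1950×110×10³) = 4.59×10⁻⁶ mm/N.
P = 2.448 / 4.59×10⁻⁶ = 533300 N = 533.3 kN, tensile.
σ_{nickel alloy} = P / A = 533300 / 1075 = 496.1 MPa.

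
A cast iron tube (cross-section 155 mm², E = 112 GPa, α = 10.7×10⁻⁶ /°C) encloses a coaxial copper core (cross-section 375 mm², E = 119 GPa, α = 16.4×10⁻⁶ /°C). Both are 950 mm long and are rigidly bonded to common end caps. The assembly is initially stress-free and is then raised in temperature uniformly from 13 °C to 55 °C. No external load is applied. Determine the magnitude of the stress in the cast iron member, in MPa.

σ ≈ 19.3 MPa (tensile)

Both members must finish at the same length. With the larger α, the copper tends to over-expand; the plates restrain it, putting the copper in compression and the cast iron in tension. With no external load the two internal forces are equal and opposite, magnitude P.
Setting the final lengths equal and cancelling L: (α₁ − α₂)ΔT = P/(A₁E₁) + P/(A₂E₂).
|α₁ − α₂|·ΔT = 5.7×10⁻⁶ × 42 = 0.0002394.
1/(A₁E₁) + 1/(A₂E₂) = 1/(155×112×10³) + 1/(375×119×10³) = 8.001×10⁻⁸ N⁻¹.
So P = 0.0002394 / 8.001×10⁻⁸ = 2.992 kN.
σ_{cast iron} = P/A₁ = 2992/155 = 19.3 MPa, tensile.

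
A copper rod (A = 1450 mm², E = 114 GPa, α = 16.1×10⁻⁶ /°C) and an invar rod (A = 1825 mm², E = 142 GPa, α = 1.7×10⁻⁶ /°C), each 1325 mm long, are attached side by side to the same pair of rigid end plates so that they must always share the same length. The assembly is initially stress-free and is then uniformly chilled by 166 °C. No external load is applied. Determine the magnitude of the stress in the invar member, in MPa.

σ ≈ 132 MPa (compressive)

Equilibrium of a rigid end plate with no external load gives equal and opposite internal forces ±P in the two members. Since α_{copper} > α_{invar}, cooling drives the copper into tension and the invar into compression.
Compatibility of the two members (thermal + elastic change equal): (α₁ − α₂)ΔT = P·[1/(A₁E₁) + 1/(A₂E₂)].
|α₁ − α₂|·ΔT = 14.4×10⁻⁶ × 166 = 0.00239.
1/(A₁E₁) + 1/(A₂E₂) = 1/(1450×114×10³) + 1/(1825×142×10³) = 9.908×10⁻⁹ N⁻¹.
P = 0.00239 / 9.908×10⁻⁹ = 241300 N = 241.3 kN.
σ_{invar} = P/A₂ = 241300/1825 = 132.2 MPa, compressive.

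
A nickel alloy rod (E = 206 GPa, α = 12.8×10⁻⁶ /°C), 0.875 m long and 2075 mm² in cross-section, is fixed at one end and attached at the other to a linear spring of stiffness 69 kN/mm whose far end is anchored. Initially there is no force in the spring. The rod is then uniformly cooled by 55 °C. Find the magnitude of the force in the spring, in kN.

P ≈ 37.2 kN

If the spring were absent the rod would shorten by αΔT L = 12.8×10⁻⁶ × 55 × 875 = 0.616 mm.
With a force P in the spring, the elastic change of the rod is PL/(AE) and that of the spring is P/k; compatibility requires their sum to equal δ_free.
P [ L/(AE) + 1/k ] = δ_free → P [ 875/(2075×206×10³) + 1/(69×10³) ] = 0.616.
P = 0.616 / 1.654×10⁻⁵ = 37240 N.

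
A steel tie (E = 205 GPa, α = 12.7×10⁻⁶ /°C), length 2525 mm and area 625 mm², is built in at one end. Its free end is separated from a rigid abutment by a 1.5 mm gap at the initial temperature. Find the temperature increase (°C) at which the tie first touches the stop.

Contact occurs when the free expansion equals the gap: αΔT L = 1.5 mm.
So ΔT = g/(αL) = 1.5/(12.7×10⁻⁶ × 2525) = 46.78 °C.

ΔT ≈ 46.8 °C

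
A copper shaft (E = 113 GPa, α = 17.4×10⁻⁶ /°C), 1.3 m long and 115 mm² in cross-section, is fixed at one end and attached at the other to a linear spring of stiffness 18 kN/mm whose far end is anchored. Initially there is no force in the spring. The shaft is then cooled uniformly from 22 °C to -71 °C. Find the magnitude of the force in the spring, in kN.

Free thermal contraction: δ_free = αΔT L = 17.4×10⁻⁶ × 93 × 1300 = 2.104 mm.
Let P be the tensile force in the spring. The shaft extends elastically by PL/(AE) and the spring stretches by P/k; together these equal δ_free.
So P = δ_free / [L/(AE) + 1/k] = 2.104 / [ 1300/(115×113×10³) + 1/(18×10³) ].
P = 2.104 / 0.0001556 = 13520 N.

P ≈ 13.5 kN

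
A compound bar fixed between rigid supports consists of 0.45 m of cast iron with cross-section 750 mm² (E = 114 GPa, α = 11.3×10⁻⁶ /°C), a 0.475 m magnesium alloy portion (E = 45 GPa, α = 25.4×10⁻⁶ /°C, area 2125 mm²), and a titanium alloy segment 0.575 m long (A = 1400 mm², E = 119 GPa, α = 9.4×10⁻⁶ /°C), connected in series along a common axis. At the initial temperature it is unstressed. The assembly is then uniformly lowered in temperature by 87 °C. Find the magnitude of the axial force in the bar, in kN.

If the supports were absent, the total length change would be Σ αᵢΔT Lᵢ = 11.3×10⁻⁶×87×450 + 25.4×10⁻⁶×87×475 + 9.4×10⁻⁶×87×575 = 1.962 mm.
The rigid supports impose zero overall length change; the single axial force P common to all segments must satisfy P Σ Lᵢ/(AᵢEᵢ) = δ_free.
The series flexibility is Σ Lᵢ/(AᵢEᵢ) = 450/(750×114×10³) + 475/(2125×45×10³) + 575/(1400×119×10³) = 1.368×10⁻⁵ mm/N.
So P = 1.962 / 1.368×10⁻⁵ = 143.4 kN, tensile.

P ≈ 143 kN (tensile)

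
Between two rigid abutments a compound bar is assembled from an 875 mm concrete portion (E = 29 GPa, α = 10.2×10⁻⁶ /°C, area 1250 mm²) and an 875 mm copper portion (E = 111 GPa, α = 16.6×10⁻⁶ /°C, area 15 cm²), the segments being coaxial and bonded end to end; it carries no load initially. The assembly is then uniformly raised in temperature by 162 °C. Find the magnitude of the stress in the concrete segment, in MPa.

Free thermal expansion of the whole bar: Σ αᵢΔT Lᵢ = 10.2×10⁻⁶×162×875 + 16.6×10⁻⁶×162×875 = 3.799 mm.
The walls prevent any net length change, so an axial force P (same in every segment) develops. Compatibility: P · Σ Lᵢ/(AᵢEᵢ) = δ_free.
The series flexibility is Σ Lᵢ/(AᵢEᵢ) = 875/(1250×29×10³) + 875/(1500×111×10³) = 2.939×10⁻⁵ mm/N.
Hence P = δ_free / Σ(L/AE) = 3.799/2.939×10⁻⁵ = 129.2 kN (compressive).
σ_{concrete} = P / A = 129200 / 1250 = 103.4 MPa.

σ ≈ 103 MPa (compressive)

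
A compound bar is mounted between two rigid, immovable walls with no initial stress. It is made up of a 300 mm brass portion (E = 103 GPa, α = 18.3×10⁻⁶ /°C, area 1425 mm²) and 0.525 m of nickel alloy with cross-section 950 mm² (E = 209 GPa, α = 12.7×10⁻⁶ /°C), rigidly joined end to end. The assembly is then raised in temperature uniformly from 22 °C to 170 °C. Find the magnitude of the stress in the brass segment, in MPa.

If the supports were absent, the total length change would be Σ αᵢΔT Lᵢ = 18.3×10⁻⁶×148×300 + 12.7×10⁻⁶×148×525 = 1.799 mm.
Since the ends are fixed, an axial force P builds up, equal in every segment, with P · Σ Lᵢ/(AᵢEᵢ) = δ_free.
The series flexibility is Σ Lᵢ/(AᵢEᵢ) = 300/(1425×103×10³) + 525/(950×209×10³) = 4.688×10⁻⁶ mm/N.
P = 1.799 / 4.688×10⁻⁶ = 383800 N = 383.8 kN, compressive.
σ_{brass} = P / A = 383800 / 1425 = 269.3 MPa.

σ ≈ 269 MPa (compressive)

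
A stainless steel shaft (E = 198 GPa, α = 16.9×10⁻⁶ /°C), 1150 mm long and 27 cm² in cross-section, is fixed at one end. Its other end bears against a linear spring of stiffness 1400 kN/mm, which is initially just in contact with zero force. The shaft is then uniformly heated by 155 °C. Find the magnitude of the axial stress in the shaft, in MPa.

σ ≈ 389 MPa (compressive)

The unrestrained thermal change is αΔT L = 16.9×10⁻⁶ × 155 × 1150 = 3.012 mm.
With a force P in the spring, the elastic change of the shaft is PL/(AE) and that of the spring is P/k; compatibility requires their sum to equal δ_free.
P [ L/(AE) + 1/k ] = δ_free → P [ 1150/(2700×198×10³) + 1/(1400×10³) ] = 3.012.
P = 3.012 / 2.865×10⁻⁶ = 1.051×10⁶ N.
σ = P/A = 1.051×10⁶/2700 = 389.4 MPa.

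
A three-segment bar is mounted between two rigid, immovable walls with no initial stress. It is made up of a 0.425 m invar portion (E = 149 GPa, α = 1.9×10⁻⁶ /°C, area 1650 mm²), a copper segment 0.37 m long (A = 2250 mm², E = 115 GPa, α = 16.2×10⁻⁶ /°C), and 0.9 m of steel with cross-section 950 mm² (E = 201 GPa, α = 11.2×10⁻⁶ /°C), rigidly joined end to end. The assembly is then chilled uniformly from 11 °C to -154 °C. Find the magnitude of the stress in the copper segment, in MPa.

σ ≈ 157 MPa (tensile)

Free thermal contraction of the whole bar: Σ αᵢΔT Lᵢ = 1.9×10⁻⁶×165×425 + 16.2×10⁻⁶×165×370 + 11.2×10⁻⁶×165×900 = 2.785 mm.
Since the ends are fixed, an axial force P builds up, equal in every segment, with P · Σ Lᵢ/(AᵢEᵢ) = δ_free.
Σ Lᵢ/(AᵢEᵢ) = 425/(1650×149×10³) + 370/(2250×115×10³) + 900/(950×201×10³) = 7.872×10⁻⁶ mm/N.
P = 2.785 / 7.872×10⁻⁶ = 353800 N = 353.8 kN, tensile.
σ_{copper} = P / A = 353800 / 2250 = 157.3 MPa.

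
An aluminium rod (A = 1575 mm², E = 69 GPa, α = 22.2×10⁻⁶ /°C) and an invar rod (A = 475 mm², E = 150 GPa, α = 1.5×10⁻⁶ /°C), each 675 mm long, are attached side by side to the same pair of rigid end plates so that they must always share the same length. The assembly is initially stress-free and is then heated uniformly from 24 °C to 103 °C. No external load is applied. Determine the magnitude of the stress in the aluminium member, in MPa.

Both members must finish at the same length. With the larger α, the aluminium tends to over-expand; the plates restrain it, putting the aluminium in compression and the invar in tension. With no external load the two internal forces are equal and opposite, magnitude P.
Compatibility of the two members (thermal + elastic change equal): (α₁ − α₂)ΔT = P·[1/(A₁E₁) + 1/(A₂E₂)].
|α₁ − α₂|·ΔT = 20.7×10⁻⁶ × 79 = 0.001635.
1/(A₁E₁) + 1/(A₂E₂) = 1/(1575×69×10³) + 1/(475×150×10³) = 2.324×10⁻⁸ N⁻¹.
So P = 0.001635 / 2.324×10⁻⁸ = 70.38 kN.
σ_{aluminium} = P/A₁ = 70380/1575 = 44.68 MPa, compressive.

σ ≈ 44.7 MPa (compressive)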